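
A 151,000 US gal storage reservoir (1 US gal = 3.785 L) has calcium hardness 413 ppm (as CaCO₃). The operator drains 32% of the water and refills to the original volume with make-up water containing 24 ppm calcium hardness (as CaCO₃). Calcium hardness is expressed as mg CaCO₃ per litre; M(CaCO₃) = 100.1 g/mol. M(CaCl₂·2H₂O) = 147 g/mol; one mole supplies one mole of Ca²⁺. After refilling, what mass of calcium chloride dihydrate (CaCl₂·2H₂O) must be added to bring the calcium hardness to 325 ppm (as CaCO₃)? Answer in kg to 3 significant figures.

30.6 kg

Volume: 151,000 US gal × 3.785 L/gal = 571,535 L.
After draining 32% and refilling: 413 × 0.68 + 24 × 0.32 = 288.52 ppm.
Deficit to target: 325 − 288.52 = 36.48 mg/L.
As CaCO₃: 36.48 mg/L × 571,535 L = 20,850 g; ÷ 100.1 = 208.3 mol Ca²⁺.
Mass: 208.3 × 147 = 30,620 g.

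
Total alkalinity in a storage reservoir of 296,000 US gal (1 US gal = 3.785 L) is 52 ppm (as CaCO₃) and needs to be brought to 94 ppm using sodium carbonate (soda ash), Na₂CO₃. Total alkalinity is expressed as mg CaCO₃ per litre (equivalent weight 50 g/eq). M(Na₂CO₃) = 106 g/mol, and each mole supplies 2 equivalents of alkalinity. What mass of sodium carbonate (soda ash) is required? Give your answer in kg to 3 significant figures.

Volume: 296,000 US gal × 3.785 L/gal = 1,120,360 L.
Alkalinity to add: (94 − 52) = 42 mg/L as CaCO₃ × 1,120,360 L = 47,060 g as CaCO₃.
Equivalents: 47,060 g ÷ 50 g/eq = 941.1 eq.
Each mole of Na₂CO₃ supplies 2 eq, so 941.1 / 2 = 470.6 mol.
Mass: 470.6 mol × 106 g/mol = 49,880 g.

49.9 kg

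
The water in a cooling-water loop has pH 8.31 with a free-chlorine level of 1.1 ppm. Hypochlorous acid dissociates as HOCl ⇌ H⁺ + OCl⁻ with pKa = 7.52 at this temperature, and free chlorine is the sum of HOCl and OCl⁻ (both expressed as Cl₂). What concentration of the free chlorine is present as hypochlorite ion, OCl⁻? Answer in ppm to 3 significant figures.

0.946 ppm

[OCl⁻]/[HOCl] = 10^(pH − pKa) = 10^(8.31 − 7.52) = 10^0.79 = 6.166.
Fraction as HOCl = 1 / (1 + 6.166) = 0.1395.
OCl⁻ = (1 − 0.1395) × 1.1 ppm = 0.9465 ppm.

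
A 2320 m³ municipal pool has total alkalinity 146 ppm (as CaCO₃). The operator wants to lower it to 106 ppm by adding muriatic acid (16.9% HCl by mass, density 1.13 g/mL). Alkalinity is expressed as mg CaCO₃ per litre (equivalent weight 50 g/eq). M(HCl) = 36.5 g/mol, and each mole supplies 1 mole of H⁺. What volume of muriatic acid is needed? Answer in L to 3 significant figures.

355 L

Volume: 2320 m³ = 2,320,000 L.
Alkalinity to neutralize: (146 − 106) = 40 mg/L as CaCO₃ × 2,320,000 L = 92,800 g as CaCO₃.
Equivalents of H⁺ required: 92,800 ÷ 50 g/eq = 1856 eq = 1856 mol HCl.
Mass of HCl: 1856 × 36.5 = 67,740 g.
Mass of 16.9% solution: 67,740 / 0.169 = 400,900 g.
Volume: 400,900 g ÷ 1.13 g/mL = 354,700 mL.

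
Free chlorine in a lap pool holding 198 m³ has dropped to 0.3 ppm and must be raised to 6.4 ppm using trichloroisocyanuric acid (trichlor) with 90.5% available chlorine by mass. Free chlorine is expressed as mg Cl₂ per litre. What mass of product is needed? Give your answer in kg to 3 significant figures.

Volume: 198 m³ = 198,000 L.
Chlorine deficit: 6.4 − 0.3 = 6.1 ppm = 6.1 mg/L as Cl₂.
Cl₂ equivalent needed: 6.1 mg/L × 198,000 L = 1,208,000 mg = 1208 g.
Product at 90.5% available chlorine: 1208 / 0.905 = 1335 g.

1.33 kg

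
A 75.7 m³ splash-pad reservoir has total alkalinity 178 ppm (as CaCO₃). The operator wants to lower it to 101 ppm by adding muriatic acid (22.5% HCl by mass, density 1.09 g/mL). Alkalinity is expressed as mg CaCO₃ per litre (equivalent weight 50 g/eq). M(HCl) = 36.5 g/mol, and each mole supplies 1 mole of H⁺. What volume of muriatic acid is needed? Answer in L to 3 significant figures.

17.4 L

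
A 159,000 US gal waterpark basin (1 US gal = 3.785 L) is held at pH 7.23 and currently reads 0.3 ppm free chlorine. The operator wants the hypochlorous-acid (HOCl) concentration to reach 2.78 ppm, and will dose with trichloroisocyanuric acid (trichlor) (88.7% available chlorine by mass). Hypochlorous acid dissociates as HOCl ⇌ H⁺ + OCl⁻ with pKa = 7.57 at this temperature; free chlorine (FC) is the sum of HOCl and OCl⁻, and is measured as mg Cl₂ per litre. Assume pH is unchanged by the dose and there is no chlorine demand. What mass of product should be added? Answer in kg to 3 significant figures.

Volume: 159,000 US gal × 3.785 L/gal = 601,815 L.
[OCl⁻]/[HOCl] = 10^(pH − pKa) = 10^(7.23 − 7.57) = 0.4571; fraction as HOCl = 1/(1 + 0.4571) = 0.6863.
Free chlorine required for 2.78 ppm HOCl: 2.78 / 0.6863 = 4.051 ppm.
FC to add: 4.051 − 0.3 = 3.751 mg/L as Cl₂.
Cl₂ equivalent: 3.751 mg/L × 601,815 L = 2257 g.
Product at 88.7% available Cl: 2257 / 0.887 = 2545 g.

2.54 kg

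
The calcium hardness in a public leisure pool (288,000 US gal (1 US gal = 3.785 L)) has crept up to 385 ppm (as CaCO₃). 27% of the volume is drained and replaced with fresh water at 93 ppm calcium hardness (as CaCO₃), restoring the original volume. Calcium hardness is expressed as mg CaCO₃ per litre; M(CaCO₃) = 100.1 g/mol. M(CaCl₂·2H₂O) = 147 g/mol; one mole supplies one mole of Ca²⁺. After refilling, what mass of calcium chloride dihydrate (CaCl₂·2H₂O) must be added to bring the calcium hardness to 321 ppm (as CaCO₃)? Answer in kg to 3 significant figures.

Volume: 288,000 US gal × 3.785 L/gal = 1,090,080 L.
After draining 27% and refilling: 385 × 0.73 + 93 × 0.27 = 306.16 ppm.
Deficit to target: 321 − 306.16 = 14.84 mg/L.
As CaCO₃: 14.84 mg/L × 1,090,080 L = 16,180 g; ÷ 100.1 = 161.6 mol Ca²⁺.
Mass: 161.6 × 147 = 23,760 g.

23.8 kg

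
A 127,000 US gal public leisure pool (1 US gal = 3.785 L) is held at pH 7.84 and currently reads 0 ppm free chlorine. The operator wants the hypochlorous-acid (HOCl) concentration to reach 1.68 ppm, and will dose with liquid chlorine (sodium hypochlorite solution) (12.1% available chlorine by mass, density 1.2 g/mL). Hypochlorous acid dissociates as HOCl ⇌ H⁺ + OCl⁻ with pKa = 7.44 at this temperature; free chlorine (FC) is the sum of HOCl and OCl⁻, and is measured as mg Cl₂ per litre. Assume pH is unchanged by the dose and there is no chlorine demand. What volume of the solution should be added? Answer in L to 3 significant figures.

19.5 L

Volume: 127,000 US gal × 3.785 L/gal = 480,695 L.
[OCl⁻]/[HOCl] = 10^(pH − pKa) = 10^(7.84 − 7.44) = 2.512; fraction as HOCl = 1/(1 + 2.512) = 0.2847.
Free chlorine required for 1.68 ppm HOCl: 1.68 / 0.2847 = 5.9 ppm.
FC to add: 5.9 − 0 = 5.9 mg/L as Cl₂.
Cl₂ equivalent: 5.9 mg/L × 480,695 L = 2836 g.
Product at 12.1% available Cl: 2836 / 0.121 = 23,440 g.
Volume: 23,440 g ÷ 1.2 g/mL = 19,530 mL.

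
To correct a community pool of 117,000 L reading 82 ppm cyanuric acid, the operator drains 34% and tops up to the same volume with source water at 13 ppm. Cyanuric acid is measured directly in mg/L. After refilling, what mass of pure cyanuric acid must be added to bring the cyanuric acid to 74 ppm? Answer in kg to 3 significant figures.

1.81 kg

After draining 34% and refilling: 82 × 0.66 + 13 × 0.34 = 58.54 ppm.
Deficit to target: 74 − 58.54 = 15.46 mg/L.
Mass: 15.46 mg/L × 117,000 L = 1809 g cyanuric acid.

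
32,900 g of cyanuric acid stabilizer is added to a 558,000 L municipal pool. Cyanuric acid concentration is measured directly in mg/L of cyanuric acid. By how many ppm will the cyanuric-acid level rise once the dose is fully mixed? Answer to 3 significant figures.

59.0 ppm

Rise: 32,900 g / 558,000 L × 1000 = 58.96 mg/L.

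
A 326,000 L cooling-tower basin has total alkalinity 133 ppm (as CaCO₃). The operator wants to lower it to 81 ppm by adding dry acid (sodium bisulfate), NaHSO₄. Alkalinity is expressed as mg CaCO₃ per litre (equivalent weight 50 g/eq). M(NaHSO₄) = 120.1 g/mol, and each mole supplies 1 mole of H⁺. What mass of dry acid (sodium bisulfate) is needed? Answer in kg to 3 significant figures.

40.7 kg

Alkalinity to neutralize: (133 − 81) = 52 mg/L as CaCO₃ × 326,000 L = 16,950 g as CaCO₃.
Equivalents of H⁺ required: 16,950 ÷ 50 g/eq = 339 eq = 339 mol NaHSO₄.
Mass of NaHSO₄: 339 × 120.1 = 40,720 g.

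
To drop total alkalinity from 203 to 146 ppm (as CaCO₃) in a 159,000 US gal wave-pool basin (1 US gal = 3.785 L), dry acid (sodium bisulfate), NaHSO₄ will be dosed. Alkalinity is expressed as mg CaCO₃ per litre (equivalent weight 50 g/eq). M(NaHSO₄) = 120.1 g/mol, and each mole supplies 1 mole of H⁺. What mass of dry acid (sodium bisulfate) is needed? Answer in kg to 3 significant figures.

82.4 kg

Volume: 159,000 US gal × 3.785 L/gal = 601,815 L.
Alkalinity to neutralize: (203 − 146) = 57 mg/L as CaCO₃ × 601,815 L = 34,300 g as CaCO₃.
Equivalents of H⁺ required: 34,300 ÷ 50 g/eq = 686.1 eq = 686.1 mol NaHSO₄.
Mass of NaHSO₄: 686.1 × 120.1 = 82,400 g.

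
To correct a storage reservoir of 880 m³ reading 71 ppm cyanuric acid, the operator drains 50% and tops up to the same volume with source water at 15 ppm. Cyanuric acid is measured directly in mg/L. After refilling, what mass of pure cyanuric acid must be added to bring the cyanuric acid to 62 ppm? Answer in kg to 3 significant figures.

16.7 kg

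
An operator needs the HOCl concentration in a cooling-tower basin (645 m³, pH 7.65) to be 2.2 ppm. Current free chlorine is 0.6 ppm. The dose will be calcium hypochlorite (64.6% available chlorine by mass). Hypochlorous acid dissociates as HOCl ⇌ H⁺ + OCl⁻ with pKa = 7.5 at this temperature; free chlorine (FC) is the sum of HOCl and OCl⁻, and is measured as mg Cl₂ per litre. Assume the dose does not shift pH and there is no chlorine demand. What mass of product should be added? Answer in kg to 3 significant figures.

Volume: 645 m³ = 645,000 L.
[OCl⁻]/[HOCl] = 10^(pH − pKa) = 10^(7.65 − 7.5) = 1.413; fraction as HOCl = 1/(1 + 1.413) = 0.4145.
Free chlorine required for 2.2 ppm HOCl: 2.2 / 0.4145 = 5.308 ppm.
FC to add: 5.308 − 0.6 = 4.708 mg/L as Cl₂.
Cl₂ equivalent: 4.708 mg/L × 645,000 L = 3036 g.
Product at 64.6% available Cl: 3036 / 0.646 = 4700 g.

4.70 kg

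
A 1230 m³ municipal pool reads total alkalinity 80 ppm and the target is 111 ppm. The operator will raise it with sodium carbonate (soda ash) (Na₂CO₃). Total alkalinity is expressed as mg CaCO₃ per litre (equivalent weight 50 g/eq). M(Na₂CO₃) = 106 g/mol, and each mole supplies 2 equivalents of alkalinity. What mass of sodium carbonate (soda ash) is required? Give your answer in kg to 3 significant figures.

40.4 kg

Volume: 1230 m³ = 1,230,000 L.
Alkalinity to add: (111 − 80) = 31 mg/L as CaCO₃ × 1,230,000 L = 38,130 g as CaCO₃.
Equivalents: 38,130 g ÷ 50 g/eq = 762.6 eq.
Each mole of Na₂CO₃ supplies 2 eq, so 762.6 / 2 = 381.3 mol.
Mass: 381.3 mol × 106 g/mol = 40,420 g.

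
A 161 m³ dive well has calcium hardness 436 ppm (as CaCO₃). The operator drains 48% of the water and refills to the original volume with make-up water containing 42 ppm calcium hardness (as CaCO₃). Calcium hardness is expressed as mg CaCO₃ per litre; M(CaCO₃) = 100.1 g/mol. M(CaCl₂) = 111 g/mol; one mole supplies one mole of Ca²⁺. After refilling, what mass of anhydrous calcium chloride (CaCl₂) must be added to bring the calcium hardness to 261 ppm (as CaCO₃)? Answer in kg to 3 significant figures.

Volume: 161 m³ = 161,000 L.
After draining 48% and refilling: 436 × 0.52 + 42 × 0.48 = 246.88 ppm.
Deficit to target: 261 − 246.88 = 14.12 mg/L.
As CaCO₃: 14.12 mg/L × 161,000 L = 2273 g; ÷ 100.1 = 22.71 mol Ca²⁺.
Mass: 22.71 × 111 = 2521 g.

2.52 kg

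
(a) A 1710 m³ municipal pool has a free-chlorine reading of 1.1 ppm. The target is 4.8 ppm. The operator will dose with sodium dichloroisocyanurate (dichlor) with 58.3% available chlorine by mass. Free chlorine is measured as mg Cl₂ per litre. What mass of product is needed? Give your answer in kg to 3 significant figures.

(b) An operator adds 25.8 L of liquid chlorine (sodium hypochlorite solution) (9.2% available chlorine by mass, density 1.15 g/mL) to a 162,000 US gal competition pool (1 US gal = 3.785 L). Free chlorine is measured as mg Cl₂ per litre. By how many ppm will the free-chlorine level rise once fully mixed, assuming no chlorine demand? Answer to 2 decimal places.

(a) 10.9 kg; (b) 4.45 ppm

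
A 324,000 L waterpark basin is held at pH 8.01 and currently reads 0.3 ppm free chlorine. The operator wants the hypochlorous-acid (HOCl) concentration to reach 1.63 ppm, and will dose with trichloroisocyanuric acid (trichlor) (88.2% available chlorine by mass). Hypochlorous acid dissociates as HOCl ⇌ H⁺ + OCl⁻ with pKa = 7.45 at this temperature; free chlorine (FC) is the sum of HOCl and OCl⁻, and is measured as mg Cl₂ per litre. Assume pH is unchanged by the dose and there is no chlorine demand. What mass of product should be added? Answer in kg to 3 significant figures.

2.66 kg

[OCl⁻]/[HOCl] = 10^(pH − pKa) = 10^(8.01 − 7.45) = 3.631; fraction as HOCl = 1/(1 + 3.631) = 0.2159.
Free chlorine required for 1.63 ppm HOCl: 1.63 / 0.2159 = 7.548 ppm.
FC to add: 7.548 − 0.3 = 7.248 mg/L as Cl₂.
Cl₂ equivalent: 7.248 mg/L × 324,000 L = 2348 g.
Product at 88.2% available Cl: 2348 / 0.882 = 2663 g.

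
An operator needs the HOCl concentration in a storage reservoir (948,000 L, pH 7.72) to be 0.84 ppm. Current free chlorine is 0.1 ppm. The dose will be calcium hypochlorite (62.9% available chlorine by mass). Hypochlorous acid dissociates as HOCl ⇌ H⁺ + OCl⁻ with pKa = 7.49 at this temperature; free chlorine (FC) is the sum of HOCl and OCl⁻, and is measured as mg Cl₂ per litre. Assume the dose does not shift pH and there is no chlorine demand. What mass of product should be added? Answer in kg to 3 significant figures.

3.27 kg

[OCl⁻]/[HOCl] = 10^(pH − pKa) = 10^(7.72 − 7.49) = 1.698; fraction as HOCl = 1/(1 + 1.698) = 0.3706.
Free chlorine required for 0.84 ppm HOCl: 0.84 / 0.3706 = 2.267 ppm.
FC to add: 2.267 − 0.1 = 2.167 mg/L as Cl₂.
Cl₂ equivalent: 2.167 mg/L × 948,000 L = 2054 g.
Product at 62.9% available Cl: 2054 / 0.629 = 3265 g.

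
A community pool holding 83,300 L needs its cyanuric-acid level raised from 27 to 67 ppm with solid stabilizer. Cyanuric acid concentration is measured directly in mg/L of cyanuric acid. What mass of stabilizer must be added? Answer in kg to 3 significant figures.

CYA to add: (67 − 27) = 40 mg/L × 83,300 L = 3332 g cyanuric acid.

3.33 kg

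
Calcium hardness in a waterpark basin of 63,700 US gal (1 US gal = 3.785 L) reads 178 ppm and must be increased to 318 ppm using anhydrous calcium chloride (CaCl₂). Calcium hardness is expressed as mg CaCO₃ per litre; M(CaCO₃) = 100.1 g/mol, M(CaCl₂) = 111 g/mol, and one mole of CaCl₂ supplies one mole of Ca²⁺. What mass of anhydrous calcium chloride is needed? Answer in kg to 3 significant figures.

37.4 kg

Volume: 63,700 US gal × 3.785 L/gal = 241,104 L.
Hardness to add: (318 − 178) = 140 mg/L as CaCO₃ × 241,104 L = 33,750 g as CaCO₃.
Moles of Ca²⁺ (1 mol Ca²⁺ ≡ 1 mol CaCO₃): 33,750 / 100.1 g/mol = 337.2 mol.
Mass of CaCl₂: 337.2 × 111 = 37,430 g.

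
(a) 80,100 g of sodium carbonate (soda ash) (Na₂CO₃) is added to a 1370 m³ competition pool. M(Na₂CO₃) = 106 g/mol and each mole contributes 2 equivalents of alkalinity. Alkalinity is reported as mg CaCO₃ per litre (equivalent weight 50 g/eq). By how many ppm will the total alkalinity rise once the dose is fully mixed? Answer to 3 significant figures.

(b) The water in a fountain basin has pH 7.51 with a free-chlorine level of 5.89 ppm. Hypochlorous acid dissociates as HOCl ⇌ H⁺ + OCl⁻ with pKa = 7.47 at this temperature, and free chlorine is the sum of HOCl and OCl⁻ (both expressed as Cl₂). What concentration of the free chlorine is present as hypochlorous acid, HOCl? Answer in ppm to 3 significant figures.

(a) 55.2 ppm; (b) 2.81 ppm

(a) Volume: 1370 m³ = 1,370,000 L.
(a) Moles of Na₂CO₃: 80,100 g ÷ 106 g/mol = 755.7 mol → 1511 eq of alkalinity.
(a) As CaCO₃: 1511 eq × 50 g/eq = 75,570 g.
(a) Rise: 75,570 g / 1,370,000 L × 1000 = 55.16 mg/L.

(b) [OCl⁻]/[HOCl] = 10^(pH − pKa) = 10^(7.51 − 7.47) = 10^0.04 = 1.096.
(b) Fraction as HOCl = 1 / (1 + 1.096) = 0.477.
(b) HOCl = 0.477 × 5.89 ppm = 2.809 ppm.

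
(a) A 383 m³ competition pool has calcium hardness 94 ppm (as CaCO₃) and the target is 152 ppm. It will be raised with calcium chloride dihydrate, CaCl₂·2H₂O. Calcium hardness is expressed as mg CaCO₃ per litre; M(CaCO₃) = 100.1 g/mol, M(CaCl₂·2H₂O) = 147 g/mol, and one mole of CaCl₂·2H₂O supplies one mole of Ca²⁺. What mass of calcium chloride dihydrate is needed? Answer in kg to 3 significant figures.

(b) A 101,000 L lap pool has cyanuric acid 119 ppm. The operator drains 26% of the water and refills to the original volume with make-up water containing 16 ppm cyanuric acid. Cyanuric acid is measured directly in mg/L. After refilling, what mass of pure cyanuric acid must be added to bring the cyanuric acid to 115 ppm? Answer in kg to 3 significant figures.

(a) Volume: 383 m³ = 383,000 L.
(a) Hardness to add: (152 − 94) = 58 mg/L as CaCO₃ × 383,000 L = 22,210 g as CaCO₃.
(a) Moles of Ca²⁺ (1 mol Ca²⁺ ≡ 1 mol CaCO₃): 22,210 / 100.1 g/mol = 221.9 mol.
(a) Mass of CaCl₂·2H₂O: 221.9 × 147 = 32,620 g.

(b) After draining 26% and refilling: 119 × 0.74 + 16 × 0.26 = 92.22 ppm.
(b) Deficit to target: 115 − 92.22 = 22.78 mg/L.
(b) Mass: 22.78 mg/L × 101,000 L = 2301 g cyanuric acid.

(a) 32.6 kg; (b) 2.30 kg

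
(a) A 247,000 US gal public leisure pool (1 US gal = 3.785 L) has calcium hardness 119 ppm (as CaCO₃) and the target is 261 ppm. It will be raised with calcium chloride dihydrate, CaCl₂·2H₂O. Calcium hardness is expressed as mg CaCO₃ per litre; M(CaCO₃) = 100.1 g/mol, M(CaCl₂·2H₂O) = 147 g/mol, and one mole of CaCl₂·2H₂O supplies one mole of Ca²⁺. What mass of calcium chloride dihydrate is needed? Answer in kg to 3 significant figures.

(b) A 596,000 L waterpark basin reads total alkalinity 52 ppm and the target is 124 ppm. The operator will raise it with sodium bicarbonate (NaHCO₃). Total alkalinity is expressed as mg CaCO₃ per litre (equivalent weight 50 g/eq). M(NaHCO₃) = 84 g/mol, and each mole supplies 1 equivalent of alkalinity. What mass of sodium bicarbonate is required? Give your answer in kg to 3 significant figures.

(a) 195 kg; (b) 72.1 kg

(a) Volume: 247,000 US gal × 3.785 L/gal = 934,895 L.
(a) Hardness to add: (261 − 119) = 142 mg/L as CaCO₃ × 934,895 L = 132,800 g as CaCO₃.
(a) Moles of Ca²⁺ (1 mol Ca²⁺ ≡ 1 mol CaCO₃): 132,800 / 100.1 g/mol = 1326 mol.
(a) Mass of CaCl₂·2H₂O: 1326 × 147 = 195,000 g.

(b) Alkalinity to add: (124 − 52) = 72 mg/L as CaCO₃ × 596,000 L = 42,910 g as CaCO₃.
(b) Equivalents: 42,910 g ÷ 50 g/eq = 858.2 eq.
(b) NaHCO₃ supplies 1 eq per mole → 858.2 mol.
(b) Mass: 858.2 mol × 84 g/mol = 72,090 g.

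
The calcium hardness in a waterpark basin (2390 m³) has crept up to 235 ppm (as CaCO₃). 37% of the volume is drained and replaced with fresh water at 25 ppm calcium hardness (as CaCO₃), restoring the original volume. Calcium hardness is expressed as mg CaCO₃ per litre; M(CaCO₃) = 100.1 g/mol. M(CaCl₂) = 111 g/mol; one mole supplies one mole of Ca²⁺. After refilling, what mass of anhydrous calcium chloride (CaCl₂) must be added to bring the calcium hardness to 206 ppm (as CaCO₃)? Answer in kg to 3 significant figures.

Volume: 2390 m³ = 2,390,000 L.
After draining 37% and refilling: 235 × 0.63 + 25 × 0.37 = 157.3 ppm.
Deficit to target: 206 − 157.3 = 48.7 mg/L.
As CaCO₃: 48.7 mg/L × 2,390,000 L = 116,400 g; ÷ 100.1 = 1163 mol Ca²⁺.
Mass: 1163 × 111 = 129,100 g.

129 kg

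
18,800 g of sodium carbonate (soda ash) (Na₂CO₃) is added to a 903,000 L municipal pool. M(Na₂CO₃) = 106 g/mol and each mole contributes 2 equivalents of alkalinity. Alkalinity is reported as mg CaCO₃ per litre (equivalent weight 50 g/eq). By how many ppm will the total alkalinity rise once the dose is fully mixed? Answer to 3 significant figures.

19.6 ppm

Moles of Na₂CO₃: 18,800 g ÷ 106 g/mol = 177.4 mol → 354.7 eq of alkalinity.
As CaCO₃: 354.7 eq × 50 g/eq = 17,740 g.
Rise: 17,740 g / 903,000 L × 1000 = 19.64 mg/L.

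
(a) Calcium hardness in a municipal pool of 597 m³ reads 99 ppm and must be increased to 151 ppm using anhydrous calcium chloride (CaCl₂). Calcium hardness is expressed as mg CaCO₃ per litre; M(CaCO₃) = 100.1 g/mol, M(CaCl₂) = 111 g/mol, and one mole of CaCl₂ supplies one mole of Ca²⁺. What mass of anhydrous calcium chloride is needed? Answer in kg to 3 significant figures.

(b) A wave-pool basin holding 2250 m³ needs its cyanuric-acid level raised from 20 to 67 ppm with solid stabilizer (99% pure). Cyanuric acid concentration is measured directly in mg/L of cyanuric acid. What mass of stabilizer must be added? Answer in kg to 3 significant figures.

(a) Volume: 597 m³ = 597,000 L.
(a) Hardness to add: (151 − 99) = 52 mg/L as CaCO₃ × 597,000 L = 31,040 g as CaCO₃.
(a) Moles of Ca²⁺ (1 mol Ca²⁺ ≡ 1 mol CaCO₃): 31,040 / 100.1 g/mol = 310.1 mol.
(a) Mass of CaCl₂: 310.1 × 111 = 34,420 g.

(b) Volume: 2250 m³ = 2,250,000 L.
(b) CYA to add: (67 − 20) = 47 mg/L × 2,250,000 L = 105,800 g cyanuric acid.
(b) At 99% purity: 105,800 / 0.99 = 106,800 g product.

(a) 34.4 kg; (b) 107 kg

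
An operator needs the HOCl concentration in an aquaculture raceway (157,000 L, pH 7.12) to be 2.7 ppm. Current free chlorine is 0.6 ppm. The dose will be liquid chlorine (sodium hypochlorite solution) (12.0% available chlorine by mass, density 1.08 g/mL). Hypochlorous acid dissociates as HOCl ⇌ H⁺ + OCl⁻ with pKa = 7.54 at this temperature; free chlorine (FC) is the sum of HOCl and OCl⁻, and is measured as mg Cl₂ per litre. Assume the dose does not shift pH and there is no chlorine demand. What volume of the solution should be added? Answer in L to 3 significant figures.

3.79 L

[OCl⁻]/[HOCl] = 10^(pH − pKa) = 10^(7.12 − 7.54) = 0.3802; fraction as HOCl = 1/(1 + 0.3802) = 0.7245.
Free chlorine required for 2.7 ppm HOCl: 2.7 / 0.7245 = 3.727 ppm.
FC to add: 3.727 − 0.6 = 3.127 mg/L as Cl₂.
Cl₂ equivalent: 3.127 mg/L × 157,000 L = 490.9 g.
Product at 12.0% available Cl: 490.9 / 0.12 = 4091 g.
Volume: 4091 g ÷ 1.08 g/mL = 3788 mL.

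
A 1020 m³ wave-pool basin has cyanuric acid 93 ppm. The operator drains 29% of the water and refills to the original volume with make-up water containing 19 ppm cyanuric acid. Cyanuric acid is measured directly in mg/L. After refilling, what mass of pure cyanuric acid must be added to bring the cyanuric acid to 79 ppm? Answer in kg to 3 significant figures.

7.61 kg

Volume: 1020 m³ = 1,020,000 L.
After draining 29% and refilling: 93 × 0.71 + 19 × 0.29 = 71.54 ppm.
Deficit to target: 79 − 71.54 = 7.46 mg/L.
Mass: 7.46 mg/L × 1,020,000 L = 7609 g cyanuric acid.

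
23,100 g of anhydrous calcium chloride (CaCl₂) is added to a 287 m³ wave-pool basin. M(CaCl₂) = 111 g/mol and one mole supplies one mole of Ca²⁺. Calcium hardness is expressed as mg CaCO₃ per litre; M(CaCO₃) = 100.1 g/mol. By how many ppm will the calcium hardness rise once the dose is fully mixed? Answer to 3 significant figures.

Volume: 287 m³ = 287,000 L.
Moles of Ca²⁺: 23,100 g ÷ 111 g/mol = 208.1 mol.
As CaCO₃: 208.1 mol × 100.1 g/mol = 20,830 g.
Rise: 20,830 g / 287,000 L × 1000 = 72.58 mg/L.

72.6 ppm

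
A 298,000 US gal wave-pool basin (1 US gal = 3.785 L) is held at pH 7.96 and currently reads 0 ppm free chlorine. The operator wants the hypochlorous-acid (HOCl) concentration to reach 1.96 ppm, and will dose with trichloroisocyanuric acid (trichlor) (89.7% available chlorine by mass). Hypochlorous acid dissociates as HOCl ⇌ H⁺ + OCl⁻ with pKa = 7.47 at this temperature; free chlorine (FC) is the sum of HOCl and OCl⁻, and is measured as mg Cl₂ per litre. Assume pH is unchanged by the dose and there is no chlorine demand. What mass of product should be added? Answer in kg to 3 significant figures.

10.1 kg

Volume: 298,000 US gal × 3.785 L/gal = 1,127,930 L.
[OCl⁻]/[HOCl] = 10^(pH − pKa) = 10^(7.96 − 7.47) = 3.09; fraction as HOCl = 1/(1 + 3.09) = 0.2445.
Free chlorine required for 1.96 ppm HOCl: 1.96 / 0.2445 = 8.017 ppm.
FC to add: 8.017 − 0 = 8.017 mg/L as Cl₂.
Cl₂ equivalent: 8.017 mg/L × 1,127,930 L = 9043 g.
Product at 89.7% available Cl: 9043 / 0.897 = 10,080 g.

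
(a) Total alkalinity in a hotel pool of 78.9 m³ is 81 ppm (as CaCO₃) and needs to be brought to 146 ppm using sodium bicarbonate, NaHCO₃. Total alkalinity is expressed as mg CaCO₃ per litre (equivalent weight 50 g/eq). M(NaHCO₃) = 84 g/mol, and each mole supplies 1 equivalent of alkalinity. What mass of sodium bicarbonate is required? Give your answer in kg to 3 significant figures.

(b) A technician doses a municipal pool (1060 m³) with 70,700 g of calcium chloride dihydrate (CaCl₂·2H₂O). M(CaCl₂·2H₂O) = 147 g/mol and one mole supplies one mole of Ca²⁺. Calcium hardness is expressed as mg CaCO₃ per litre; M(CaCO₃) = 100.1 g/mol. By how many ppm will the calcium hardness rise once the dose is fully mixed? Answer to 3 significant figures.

(a) Volume: 78.9 m³ = 78,900 L.
(a) Alkalinity to add: (146 − 81) = 65 mg/L as CaCO₃ × 78,900 L = 5128 g as CaCO₃.
(a) Equivalents: 5128 g ÷ 50 g/eq = 102.6 eq.
(a) NaHCO₃ supplies 1 eq per mole → 102.6 mol.
(a) Mass: 102.6 mol × 84 g/mol = 8616 g.

(b) Volume: 1060 m³ = 1,060,000 L.
(b) Moles of Ca²⁺: 70,700 g ÷ 147 g/mol = 481 mol.
(b) As CaCO₃: 481 mol × 100.1 g/mol = 48,140 g.
(b) Rise: 48,140 g / 1,060,000 L × 1000 = 45.42 mg/L.

(a) 8.62 kg; (b) 45.4 ppm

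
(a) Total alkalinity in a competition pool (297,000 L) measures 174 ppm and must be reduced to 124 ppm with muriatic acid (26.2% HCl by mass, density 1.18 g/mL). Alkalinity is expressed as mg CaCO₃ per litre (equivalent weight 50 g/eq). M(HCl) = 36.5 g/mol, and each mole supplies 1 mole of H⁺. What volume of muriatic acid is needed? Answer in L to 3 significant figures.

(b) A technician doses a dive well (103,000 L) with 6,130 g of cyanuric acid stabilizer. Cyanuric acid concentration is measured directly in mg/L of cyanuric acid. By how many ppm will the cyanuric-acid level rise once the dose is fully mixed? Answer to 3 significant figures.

(a) 35.1 L; (b) 59.5 ppm

(a) Alkalinity to neutralize: (174 − 124) = 50 mg/L as CaCO₃ × 297,000 L = 14,850 g as CaCO₃.
(a) Equivalents of H⁺ required: 14,850 ÷ 50 g/eq = 297 eq = 297 mol HCl.
(a) Mass of HCl: 297 × 36.5 = 10,840 g.
(a) Mass of 26.2% solution: 10,840 / 0.262 = 41,380 g.
(a) Volume: 41,380 g ÷ 1.18 g/mL = 35,060 mL.

(b) Rise: 6,130 g / 103,000 L × 1000 = 59.51 mg/L.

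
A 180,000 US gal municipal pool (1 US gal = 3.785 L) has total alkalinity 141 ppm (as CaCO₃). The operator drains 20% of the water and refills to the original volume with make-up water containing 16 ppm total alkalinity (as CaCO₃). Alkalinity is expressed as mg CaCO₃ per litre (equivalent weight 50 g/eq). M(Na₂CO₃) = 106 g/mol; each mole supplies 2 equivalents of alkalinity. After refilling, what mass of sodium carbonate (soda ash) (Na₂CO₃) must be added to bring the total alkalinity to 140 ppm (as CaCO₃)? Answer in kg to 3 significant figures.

Volume: 180,000 US gal × 3.785 L/gal = 681,300 L.
After draining 20% and refilling: 141 × 0.80 + 16 × 0.20 = 116 ppm.
Deficit to target: 140 − 116 = 24 mg/L.
As CaCO₃: 24 mg/L × 681,300 L = 16,350 g; ÷ 50 g/eq ÷ 2 = 163.5 mol Na₂CO₃.
Mass: 163.5 × 106 = 17,330 g.

17.3 kg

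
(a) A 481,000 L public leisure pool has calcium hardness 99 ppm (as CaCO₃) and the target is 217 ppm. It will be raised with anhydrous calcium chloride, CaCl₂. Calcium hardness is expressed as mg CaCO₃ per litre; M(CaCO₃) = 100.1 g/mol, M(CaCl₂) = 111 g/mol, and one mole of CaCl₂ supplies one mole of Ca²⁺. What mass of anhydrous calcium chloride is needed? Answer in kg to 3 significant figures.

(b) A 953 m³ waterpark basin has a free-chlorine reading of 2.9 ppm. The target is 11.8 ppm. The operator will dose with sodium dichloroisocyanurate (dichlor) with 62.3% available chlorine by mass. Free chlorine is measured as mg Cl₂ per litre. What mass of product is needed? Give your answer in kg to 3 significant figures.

(a) 62.9 kg; (b) 13.6 kg

(a) Hardness to add: (217 − 99) = 118 mg/L as CaCO₃ × 481,000 L = 56,760 g as CaCO₃.
(a) Moles of Ca²⁺ (1 mol Ca²⁺ ≡ 1 mol CaCO₃): 56,760 / 100.1 g/mol = 567 mol.
(a) Mass of CaCl₂: 567 × 111 = 62,940 g.

(b) Volume: 953 m³ = 953,000 L.
(b) Chlorine deficit: 11.8 − 2.9 = 8.9 ppm = 8.9 mg/L as Cl₂.
(b) Cl₂ equivalent needed: 8.9 mg/L × 953,000 L = 8,482,000 mg = 8482 g.
(b) Product at 62.3% available chlorine: 8482 / 0.623 = 13,610 g.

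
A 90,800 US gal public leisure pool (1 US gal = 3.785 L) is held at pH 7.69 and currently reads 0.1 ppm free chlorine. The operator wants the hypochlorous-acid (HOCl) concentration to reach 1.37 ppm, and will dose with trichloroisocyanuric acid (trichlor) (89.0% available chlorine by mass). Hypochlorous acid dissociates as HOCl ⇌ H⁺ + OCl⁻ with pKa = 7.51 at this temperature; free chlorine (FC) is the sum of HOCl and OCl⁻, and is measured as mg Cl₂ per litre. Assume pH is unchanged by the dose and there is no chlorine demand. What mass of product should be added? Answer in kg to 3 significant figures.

1.29 kg

Volume: 90,800 US gal × 3.785 L/gal = 343,678 L.
[OCl⁻]/[HOCl] = 10^(pH − pKa) = 10^(7.69 − 7.51) = 1.514; fraction as HOCl = 1/(1 + 1.514) = 0.3978.
Free chlorine required for 1.37 ppm HOCl: 1.37 / 0.3978 = 3.444 ppm.
FC to add: 3.444 − 0.1 = 3.344 mg/L as Cl₂.
Cl₂ equivalent: 3.344 mg/L × 343,678 L = 1149 g.
Product at 89.0% available Cl: 1149 / 0.89 = 1291 g.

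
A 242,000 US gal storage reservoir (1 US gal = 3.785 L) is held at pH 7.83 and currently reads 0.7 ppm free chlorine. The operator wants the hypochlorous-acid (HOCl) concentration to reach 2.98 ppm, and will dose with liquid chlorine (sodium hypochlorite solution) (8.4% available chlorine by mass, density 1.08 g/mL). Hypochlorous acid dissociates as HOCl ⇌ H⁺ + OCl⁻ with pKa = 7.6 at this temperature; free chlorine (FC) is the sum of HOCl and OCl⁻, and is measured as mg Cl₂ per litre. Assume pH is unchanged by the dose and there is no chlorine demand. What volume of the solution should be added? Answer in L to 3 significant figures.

74.1 L

Volume: 242,000 US gal × 3.785 L/gal = 915,970 L.
[OCl⁻]/[HOCl] = 10^(pH − pKa) = 10^(7.83 − 7.6) = 1.698; fraction as HOCl = 1/(1 + 1.698) = 0.3706.
Free chlorine required for 2.98 ppm HOCl: 2.98 / 0.3706 = 8.041 ppm.
FC to add: 8.041 − 0.7 = 7.341 mg/L as Cl₂.
Cl₂ equivalent: 7.341 mg/L × 915,970 L = 6724 g.
Product at 8.4% available Cl: 6724 / 0.084 = 80,050 g.
Volume: 80,050 g ÷ 1.08 g/mL = 74,120 mL.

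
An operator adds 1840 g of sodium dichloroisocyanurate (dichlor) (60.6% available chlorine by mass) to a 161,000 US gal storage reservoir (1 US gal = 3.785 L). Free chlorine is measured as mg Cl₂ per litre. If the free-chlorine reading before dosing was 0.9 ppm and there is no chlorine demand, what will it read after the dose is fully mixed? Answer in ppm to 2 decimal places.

Volume: 161,000 US gal × 3.785 L/gal = 609,385 L.
Available chlorine delivered: 1840 g × 0.606 = 1115 g as Cl₂.
Concentration rise: 1115 g / 609,385 L = 1.83 mg/L = 1.83 ppm.
Final FC: 0.9 + 1.83 = 2.73 ppm.

2.73 ppm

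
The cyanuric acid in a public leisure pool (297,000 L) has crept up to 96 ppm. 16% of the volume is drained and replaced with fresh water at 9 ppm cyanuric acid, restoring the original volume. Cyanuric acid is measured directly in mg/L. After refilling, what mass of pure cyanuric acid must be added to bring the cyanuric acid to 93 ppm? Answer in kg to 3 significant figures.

After draining 16% and refilling: 96 × 0.84 + 9 × 0.16 = 82.08 ppm.
Deficit to target: 93 − 82.08 = 10.92 mg/L.
Mass: 10.92 mg/L × 297,000 L = 3243 g cyanuric acid.

3.24 kg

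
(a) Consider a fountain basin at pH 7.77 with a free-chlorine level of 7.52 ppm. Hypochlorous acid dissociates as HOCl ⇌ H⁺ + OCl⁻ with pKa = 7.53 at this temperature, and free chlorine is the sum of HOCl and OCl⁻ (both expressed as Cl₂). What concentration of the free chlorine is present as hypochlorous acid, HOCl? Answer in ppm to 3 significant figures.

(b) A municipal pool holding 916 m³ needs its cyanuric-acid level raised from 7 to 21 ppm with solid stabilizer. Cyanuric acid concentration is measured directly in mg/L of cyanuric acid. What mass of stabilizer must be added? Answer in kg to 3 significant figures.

(a) 2.75 ppm; (b) 12.8 kg

(a) [OCl⁻]/[HOCl] = 10^(pH − pKa) = 10^(7.77 − 7.53) = 10^0.24 = 1.738.
(a) Fraction as HOCl = 1 / (1 + 1.738) = 0.3653.
(a) HOCl = 0.3653 × 7.52 ppm = 2.747 ppm.

(b) Volume: 916 m³ = 916,000 L.
(b) CYA to add: (21 − 7) = 14 mg/L × 916,000 L = 12,820 g cyanuric acid.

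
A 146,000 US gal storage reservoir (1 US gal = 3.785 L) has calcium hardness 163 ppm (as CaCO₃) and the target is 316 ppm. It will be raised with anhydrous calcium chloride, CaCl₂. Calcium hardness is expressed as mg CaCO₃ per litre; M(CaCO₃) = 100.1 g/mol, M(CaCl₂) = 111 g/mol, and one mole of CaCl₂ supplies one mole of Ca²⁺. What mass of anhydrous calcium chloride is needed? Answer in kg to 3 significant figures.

Volume: 146,000 US gal × 3.785 L/gal = 552,610 L.
Hardness to add: (316 − 163) = 153 mg/L as CaCO₃ × 552,610 L = 84,550 g as CaCO₃.
Moles of Ca²⁺ (1 mol Ca²⁺ ≡ 1 mol CaCO₃): 84,550 / 100.1 g/mol = 844.6 mol.
Mass of CaCl₂: 844.6 × 111 = 93,760 g.

93.8 kg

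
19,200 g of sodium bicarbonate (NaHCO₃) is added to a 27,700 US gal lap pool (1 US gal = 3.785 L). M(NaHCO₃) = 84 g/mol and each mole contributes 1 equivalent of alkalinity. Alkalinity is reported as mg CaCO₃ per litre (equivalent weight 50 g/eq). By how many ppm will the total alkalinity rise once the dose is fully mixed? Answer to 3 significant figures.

109 ppm

Volume: 27,700 US gal × 3.785 L/gal = 104,844 L.
Moles of NaHCO₃: 19,200 g ÷ 84 g/mol = 228.6 mol → 228.6 eq of alkalinity.
As CaCO₃: 228.6 eq × 50 g/eq = 11,430 g.
Rise: 11,430 g / 104,844 L × 1000 = 109 mg/L.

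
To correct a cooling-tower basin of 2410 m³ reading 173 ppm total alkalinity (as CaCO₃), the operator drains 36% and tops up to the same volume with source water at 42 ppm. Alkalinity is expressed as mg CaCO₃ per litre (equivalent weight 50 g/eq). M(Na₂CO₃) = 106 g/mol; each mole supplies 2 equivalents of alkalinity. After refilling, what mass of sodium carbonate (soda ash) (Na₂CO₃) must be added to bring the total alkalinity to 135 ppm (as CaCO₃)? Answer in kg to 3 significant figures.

Volume: 2410 m³ = 2,410,000 L.
After draining 36% and refilling: 173 × 0.64 + 42 × 0.36 = 125.84 ppm.
Deficit to target: 135 − 125.84 = 9.16 mg/L.
As CaCO₃: 9.16 mg/L × 2,410,000 L = 22,080 g; ÷ 50 g/eq ÷ 2 = 220.8 mol Na₂CO₃.
Mass: 220.8 × 106 = 23,400 g.

23.4 kg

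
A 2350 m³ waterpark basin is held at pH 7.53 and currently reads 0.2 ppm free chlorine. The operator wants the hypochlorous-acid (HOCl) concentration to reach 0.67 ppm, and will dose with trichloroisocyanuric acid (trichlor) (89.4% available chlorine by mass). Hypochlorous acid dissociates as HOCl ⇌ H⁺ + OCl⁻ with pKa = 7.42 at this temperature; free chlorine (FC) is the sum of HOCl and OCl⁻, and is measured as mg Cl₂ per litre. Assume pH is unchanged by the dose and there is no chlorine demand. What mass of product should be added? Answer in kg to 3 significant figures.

3.50 kg

Volume: 2350 m³ = 2,350,000 L.
[OCl⁻]/[HOCl] = 10^(pH − pKa) = 10^(7.53 − 7.42) = 1.288; fraction as HOCl = 1/(1 + 1.288) = 0.437.
Free chlorine required for 0.67 ppm HOCl: 0.67 / 0.437 = 1.533 ppm.
FC to add: 1.533 − 0.2 = 1.333 mg/L as Cl₂.
Cl₂ equivalent: 1.333 mg/L × 2,350,000 L = 3133 g.
Product at 89.4% available Cl: 3133 / 0.894 = 3504 g.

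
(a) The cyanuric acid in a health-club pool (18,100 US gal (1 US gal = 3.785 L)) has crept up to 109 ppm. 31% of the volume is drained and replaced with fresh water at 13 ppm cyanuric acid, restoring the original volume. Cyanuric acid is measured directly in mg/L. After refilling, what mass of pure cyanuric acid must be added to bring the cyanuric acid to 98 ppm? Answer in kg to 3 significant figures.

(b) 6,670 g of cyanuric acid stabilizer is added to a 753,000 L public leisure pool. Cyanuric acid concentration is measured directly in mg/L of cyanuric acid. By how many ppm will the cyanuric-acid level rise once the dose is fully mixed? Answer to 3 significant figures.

(a) Volume: 18,100 US gal × 3.785 L/gal = 68,508 L.
(a) After draining 31% and refilling: 109 × 0.69 + 13 × 0.31 = 79.24 ppm.
(a) Deficit to target: 98 − 79.24 = 18.76 mg/L.
(a) Mass: 18.76 mg/L × 68,508 L = 1285 g cyanuric acid.

(b) Rise: 6,670 g / 753,000 L × 1000 = 8.858 mg/L.

(a) 1.29 kg; (b) 8.86 ppm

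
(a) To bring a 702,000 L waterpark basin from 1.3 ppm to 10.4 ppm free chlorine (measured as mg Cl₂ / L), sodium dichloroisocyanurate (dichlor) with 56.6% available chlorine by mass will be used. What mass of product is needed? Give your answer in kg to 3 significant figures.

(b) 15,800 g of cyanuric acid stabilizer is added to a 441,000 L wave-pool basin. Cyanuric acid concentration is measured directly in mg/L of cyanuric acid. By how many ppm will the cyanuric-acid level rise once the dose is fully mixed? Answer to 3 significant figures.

(a) 11.3 kg; (b) 35.8 ppm

(a) Chlorine deficit: 10.4 − 1.3 = 9.1 ppm = 9.1 mg/L as Cl₂.
(a) Cl₂ equivalent needed: 9.1 mg/L × 702,000 L = 6,388,000 mg = 6388 g.
(a) Product at 56.6% available chlorine: 6388 / 0.566 = 11,290 g.

(b) Rise: 15,800 g / 441,000 L × 1000 = 35.83 mg/L.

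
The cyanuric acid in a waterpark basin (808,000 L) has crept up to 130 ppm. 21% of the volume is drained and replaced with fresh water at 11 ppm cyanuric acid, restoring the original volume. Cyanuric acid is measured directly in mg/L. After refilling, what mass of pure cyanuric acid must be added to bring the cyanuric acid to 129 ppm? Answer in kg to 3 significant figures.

19.4 kg

After draining 21% and refilling: 130 × 0.79 + 11 × 0.21 = 105.01 ppm.
Deficit to target: 129 − 105.01 = 23.99 mg/L.
Mass: 23.99 mg/L × 808,000 L = 19,380 g cyanuric acid.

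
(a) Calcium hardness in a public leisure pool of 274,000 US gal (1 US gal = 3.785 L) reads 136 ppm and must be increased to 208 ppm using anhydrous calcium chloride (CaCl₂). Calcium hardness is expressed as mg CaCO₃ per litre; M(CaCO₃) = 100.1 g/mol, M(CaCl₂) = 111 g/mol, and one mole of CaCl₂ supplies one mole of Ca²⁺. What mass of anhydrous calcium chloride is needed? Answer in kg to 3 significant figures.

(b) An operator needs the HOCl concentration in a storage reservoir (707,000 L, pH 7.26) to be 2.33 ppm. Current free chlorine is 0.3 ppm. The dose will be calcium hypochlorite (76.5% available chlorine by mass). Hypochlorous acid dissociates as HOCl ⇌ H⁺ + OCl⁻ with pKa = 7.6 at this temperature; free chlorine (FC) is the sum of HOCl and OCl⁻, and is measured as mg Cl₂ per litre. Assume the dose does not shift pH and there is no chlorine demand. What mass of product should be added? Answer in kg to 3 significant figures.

(a) 82.8 kg; (b) 2.86 kg

(a) Volume: 274,000 US gal × 3.785 L/gal = 1,037,090 L.
(a) Hardness to add: (208 − 136) = 72 mg/L as CaCO₃ × 1,037,090 L = 74,670 g as CaCO₃.
(a) Moles of Ca²⁺ (1 mol Ca²⁺ ≡ 1 mol CaCO₃): 74,670 / 100.1 g/mol = 746 mol.
(a) Mass of CaCl₂: 746 × 111 = 82,800 g.

(b) [OCl⁻]/[HOCl] = 10^(pH − pKa) = 10^(7.26 − 7.6) = 0.4571; fraction as HOCl = 1/(1 + 0.4571) = 0.6863.
(b) Free chlorine required for 2.33 ppm HOCl: 2.33 / 0.6863 = 3.395 ppm.
(b) FC to add: 3.395 − 0.3 = 3.095 mg/L as Cl₂.
(b) Cl₂ equivalent: 3.095 mg/L × 707,000 L = 2188 g.
(b) Product at 76.5% available Cl: 2188 / 0.765 = 2860 g.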